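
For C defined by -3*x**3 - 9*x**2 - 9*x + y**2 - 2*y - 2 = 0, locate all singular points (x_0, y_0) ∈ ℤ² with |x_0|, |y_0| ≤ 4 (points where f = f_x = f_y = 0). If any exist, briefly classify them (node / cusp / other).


Singular points: {(-1, 1)}; classification: cusp.

Compute partial derivatives:
  f_x = -9*x**2 - 18*x - 9.
  f_y = 2*y - 2.
Scan x_0 ∈ {−4, ..., 4}. For each x_0, f_y(x_0, y) is a polynomial in y; find its integer roots y ∈ {−4, ..., 4}, then test f_x and f at those candidates.
  x = -4: f_y(-4, y) = 2*y - 2; vanishes at y ∈ {1}. (-4, 1): f_x = -81 ≠ 0.
  x = -3: f_y(-3, y) = 2*y - 2; vanishes at y ∈ {1}. (-3, 1): f_x = -36 ≠ 0.
  x = -2: f_y(-2, y) = 2*y - 2; vanishes at y ∈ {1}. (-2, 1): f_x = -9 ≠ 0.
  x = -1: f_y(-1, y) = 2*y - 2; vanishes at y ∈ {1}. (-1, 1): f_x = 0, f = 0 — SINGULAR.
  x = 0: f_y(0, y) = 2*y - 2; vanishes at y ∈ {1}. (0, 1): f_x = -9 ≠ 0.
  x = 1: f_y(1, y) = 2*y - 2; vanishes at y ∈ {1}. (1, 1): f_x = -36 ≠ 0.
  x = 2: f_y(2, y) = 2*y - 2; vanishes at y ∈ {1}. (2, 1): f_x = -81 ≠ 0.
  x = 3: f_y(3, y) = 2*y - 2; vanishes at y ∈ {1}. (3, 1): f_x = -144 ≠ 0.
  x = 4: f_y(4, y) = 2*y - 2; vanishes at y ∈ {1}. (4, 1): f_x = -225 ≠ 0.
Only singular point on the grid: (-1, 1).
Classify: substitute x = -1 + u, y = 1 + v and expand: f = -3*u**3 + v**2.
No constant or linear terms (consistent with a singular point). Quadratic part: v**2. Cubic part: -3*u**3.
The quadratic part v**2 is a perfect square, so there is a single (double) tangent line v = 0, i.e. y = 1. Restricting the cubic part to that line (v = 0) leaves -3*u**3 ≠ 0, so f is not divisible by v and the branch is v² ≈ 3*u**3 to lowest order — this is a cusp.
Classification: cusp.


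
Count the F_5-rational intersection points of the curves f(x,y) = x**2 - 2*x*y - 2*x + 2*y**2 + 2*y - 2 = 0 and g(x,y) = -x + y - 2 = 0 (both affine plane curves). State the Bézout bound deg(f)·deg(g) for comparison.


Common zeros: {(0, 2), (1, 3)}; count = 2; Bézout bound = 2.

deg(f) = 2, deg(g) = 1, so Bézout bound = 2.
Scan x ∈ F_5. For each x, list the y ∈ F_5 with f(x, y) ≡ 0 and those with g(x, y) ≡ 0 (mod 5); the common zeros in that column are the intersection.
  x = 0: f ≡ 0 at y ∈ {2}; g ≡ 0 at y ∈ {2}; common: {2}.
  x = 1: f ≡ 0 at y ∈ {2, 3}; g ≡ 0 at y ∈ {3}; common: {3}.
  x = 2: f ≡ 0 at y ∈ {3}; g ≡ 0 at y ∈ {4}; common: ∅.
  x = 3: f ≡ 0 at y ∈ ∅; g ≡ 0 at y ∈ {0}; common: ∅.
  x = 4: f ≡ 0 at y ∈ ∅; g ≡ 0 at y ∈ {1}; common: ∅.
Collecting: common zeros = {(0, 2), (1, 3)}, so the count is 2.
Comparison with the Bézout bound: 2 ≤ 2 = deg(f)·deg(g), as expected for curves with no common component (the bound is attained).


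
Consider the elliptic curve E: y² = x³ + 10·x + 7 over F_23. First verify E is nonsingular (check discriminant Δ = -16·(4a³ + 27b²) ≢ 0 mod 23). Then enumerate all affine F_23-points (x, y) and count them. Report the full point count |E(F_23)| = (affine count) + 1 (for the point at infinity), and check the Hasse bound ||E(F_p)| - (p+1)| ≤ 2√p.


Affine points = {(1, 8), (1, 15), (2, 9), (2, 14), (3, 8), (3, 15), (7, 11), (7, 12), (8, 1), (8, 22), (10, 7), (10, 16), (14, 4), (14, 19), (15, 6), (15, 17), (16, 10), (16, 13), (18, 4), (18, 19), (19, 8), (19, 15), (21, 5), (21, 18)}; affine count = 24; |E(F_23)| = 25.

Discriminant check: Δ ∝ 4a³ + 27b² = 4·10³ + 27·7² = 4·1000 + 27·49 ≡ 10 (mod 23). Nonzero ⇒ E is nonsingular.
For each x ∈ F_23, compute rhs = x³ + 10·x + 7 mod 23, then count y ∈ F_23 with y² ≡ rhs.
  x = 0: rhs = 7, matching y values: none (0 points).
  x = 1: rhs = 18, matching y values: 8, 15 (2 points).
  x = 2: rhs = 12, matching y values: 9, 14 (2 points).
  x = 3: rhs = 18, matching y values: 8, 15 (2 points).
  x = 4: rhs = 19, matching y values: none (0 points).
  x = 5: rhs = 21, matching y values: none (0 points).
  x = 6: rhs = 7, matching y values: none (0 points).
  x = 7: rhs = 6, matching y values: 11, 12 (2 points).
  x = 8: rhs = 1, matching y values: 1, 22 (2 points).
  x = 9: rhs = 21, matching y values: none (0 points).
  x = 10: rhs = 3, matching y values: 7, 16 (2 points).
  x = 11: rhs = 22, matching y values: none (0 points).
  x = 12: rhs = 15, matching y values: none (0 points).
  x = 13: rhs = 11, matching y values: none (0 points).
  x = 14: rhs = 16, matching y values: 4, 19 (2 points).
  x = 15: rhs = 13, matching y values: 6, 17 (2 points).
  x = 16: rhs = 8, matching y values: 10, 13 (2 points).
  x = 17: rhs = 7, matching y values: none (0 points).
  x = 18: rhs = 16, matching y values: 4, 19 (2 points).
  x = 19: rhs = 18, matching y values: 8, 15 (2 points).
  x = 20: rhs = 19, matching y values: none (0 points).
  x = 21: rhs = 2, matching y values: 5, 18 (2 points).
  x = 22: rhs = 19, matching y values: none (0 points).
Total affine count: 24.
Full point count |E(F_23)| = 24 + 1 = 25.
Hasse bound: |25 − (23+1)| = |1| = 1 ≤ 2√23 ≈ 9.5917 ✓.


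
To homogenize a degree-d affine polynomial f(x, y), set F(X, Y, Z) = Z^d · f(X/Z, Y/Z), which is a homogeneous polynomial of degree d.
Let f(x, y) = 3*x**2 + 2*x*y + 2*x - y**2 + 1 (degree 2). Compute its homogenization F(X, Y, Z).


F(X, Y, Z) = 3*X**2 + 2*X*Y + 2*X*Z - Y**2 + Z**2

deg(f) = 2.
Substitute x = X/Z, y = Y/Z into f, then multiply by Z^2.
  monomial 3·x^2·y^0 ↦ 3·X^2·Y^0·Z^0.
  monomial 2·x^1·y^1 ↦ 2·X^1·Y^1·Z^0.
  monomial 2·x^1·y^0 ↦ 2·X^1·Y^0·Z^1.
  monomial -1·x^0·y^2 ↦ -1·X^0·Y^2·Z^0.
  monomial 1·x^0·y^0 ↦ 1·X^0·Y^0·Z^2.
Collecting: F(X, Y, Z) = 3*X**2 + 2*X*Y + 2*X*Z - Y**2 + Z**2.


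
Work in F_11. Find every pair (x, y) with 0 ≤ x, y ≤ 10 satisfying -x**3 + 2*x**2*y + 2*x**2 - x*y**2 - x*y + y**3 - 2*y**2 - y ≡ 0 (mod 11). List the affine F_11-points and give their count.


Affine F_11-points: {(0, 0), (2, 0), (3, 7), (4, 3), (4, 4), (4, 10), (5, 8), (7, 6), (8, 8), (9, 6), (10, 2)}; count = 11.

For each of the 121 pairs (x, y) ∈ F_11², evaluate f(x, y) mod 11. Record the zeros.
  x = 0: [0↦0, 1↦9, 2↦9, 3↦6, 4↦6, 5↦4, 6↦6, 7↦7, 8↦2, 9↦8, 10↦9]  zeros at y ∈ {0}
  x = 1: [0↦1, 1↦10, 2↦8, 3↦1, 4↦6, 5↦7, 6↦10, 7↦10, 8↦2, 9↦3, 10↦8]  zeros at y ∈ ∅
  x = 2: [0↦0, 1↦2, 2↦2, 3↦6, 4↦9, 5↦6, 6↦3, 7↦6, 8↦10, 9↦10, 10↦1]  zeros at y ∈ {0}
  x = 3: [0↦2, 1↦1, 2↦7, 3↦4, 4↦9, 5↦6, 6↦1, 7↦0, 8↦9, 9↦1, 10↦4]  zeros at y ∈ {7}
  x = 4: [0↦1, 1↦1, 2↦6, 3↦0, 4↦0, 5↦1, 6↦9, 7↦8, 8↦4, 9↦3, 10↦0]  zeros at y ∈ {3, 4, 10}
  x = 5: [0↦2, 1↦7, 2↦4, 3↦10, 4↦9, 5↦7, 6↦10, 7↦2, 8↦0, 9↦10, 10↦5]  zeros at y ∈ {8}
  x = 6: [0↦10, 1↦2, 2↦6, 3↦6, 4↦8, 5↦7, 6↦9, 7↦9, 8↦2, 9↦5, 10↦2]  zeros at y ∈ ∅
  x = 7: [0↦8, 1↦2, 2↦6, 3↦4, 4↦2, 5↦6, 6↦0, 7↦1, 8↦4, 9↦4, 10↦7]  zeros at y ∈ {6}
  x = 8: [0↦1, 1↦1, 2↦9, 3↦9, 4↦7, 5↦9, 6↦10, 7↦5, 8↦0, 9↦1, 10↦3]  zeros at y ∈ {8}
  x = 9: [0↦5, 1↦4, 2↦9, 3↦4, 4↦6, 5↦10, 6↦0, 7↦4, 8↦6, 9↦1, 10↦6]  zeros at y ∈ {6}
  x = 10: [0↦3, 1↦5, 2↦0, 3↦5, 4↦4, 5↦3, 6↦8, 7↦3, 8↦5, 9↦9, 10↦10]  zeros at y ∈ {2}
Collecting zeros: affine points = {(0, 0), (2, 0), (3, 7), (4, 3), (4, 4), (4, 10), (5, 8), (7, 6), (8, 8), (9, 6), (10, 2)}.
Total count |C(F_11)_aff| = 11.


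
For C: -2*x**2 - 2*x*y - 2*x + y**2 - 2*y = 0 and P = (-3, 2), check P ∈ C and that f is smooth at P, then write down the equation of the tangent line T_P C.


Tangent line at P: 6*x + 8*y + 2 = 0.

Step 1: f(-3, 2) = 0, so P lies on C.
Step 2: partial derivatives
  f_x(x, y) = -4*x - 2*y - 2, f_y(x, y) = -2*x + 2*y - 2.
  f_x(P) = 6, f_y(P) = 8 (gradient nonzero, so P is smooth).
Step 3: tangent line at P: 6·(x − -3) + 8·(y − 2) = 0.
Expanding: 6*x + 8*y + 2 = 0.


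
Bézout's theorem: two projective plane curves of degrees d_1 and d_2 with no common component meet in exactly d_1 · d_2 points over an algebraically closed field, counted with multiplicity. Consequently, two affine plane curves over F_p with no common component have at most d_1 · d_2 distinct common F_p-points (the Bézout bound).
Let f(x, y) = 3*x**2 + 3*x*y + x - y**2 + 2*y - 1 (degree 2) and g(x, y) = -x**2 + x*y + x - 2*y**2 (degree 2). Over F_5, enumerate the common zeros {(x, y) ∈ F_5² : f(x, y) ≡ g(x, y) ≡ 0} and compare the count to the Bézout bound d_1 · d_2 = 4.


Common zeros: ∅; count = 0; Bézout bound = 4.

deg(f) = 2, deg(g) = 2, so Bézout bound = 4.
Scan x ∈ F_5. For each x, list the y ∈ F_5 with f(x, y) ≡ 0 and those with g(x, y) ≡ 0 (mod 5); the common zeros in that column are the intersection.
  x = 0: f ≡ 0 at y ∈ {1}; g ≡ 0 at y ∈ {0}; common: ∅.
  x = 1: f ≡ 0 at y ∈ ∅; g ≡ 0 at y ∈ {0, 3}; common: ∅.
  x = 2: f ≡ 0 at y ∈ {1, 2}; g ≡ 0 at y ∈ ∅; common: ∅.
  x = 3: f ≡ 0 at y ∈ ∅; g ≡ 0 at y ∈ {1, 3}; common: ∅.
  x = 4: f ≡ 0 at y ∈ {2}; g ≡ 0 at y ∈ {1}; common: ∅.
Collecting: common zeros = ∅, so the count is 0.
Comparison with the Bézout bound: 0 ≤ 4 = deg(f)·deg(g), as expected for curves with no common component (the affine F_5-count falls short of the bound because intersections may lie at infinity, over extension fields, or carry multiplicity).


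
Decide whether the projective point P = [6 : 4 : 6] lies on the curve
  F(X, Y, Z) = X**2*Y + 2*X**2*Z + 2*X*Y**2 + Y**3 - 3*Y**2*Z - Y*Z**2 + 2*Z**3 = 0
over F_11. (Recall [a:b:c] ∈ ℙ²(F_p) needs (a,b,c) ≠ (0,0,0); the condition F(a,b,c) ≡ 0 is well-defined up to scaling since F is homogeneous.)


F(6,4,6) ≡ 7 (mod 11); P is NOT on the curve.

Evaluate F(6, 4, 6) term-by-term (mod 11).
  X**2*Y ↦ 1·36·4·1 = 144
  2*X**2*Z ↦ 2·36·1·6 = 432
  2*X*Y**2 ↦ 2·6·16·1 = 192
  Y**3 ↦ 1·1·64·1 = 64
  -3*Y**2*Z ↦ -3·1·16·6 = -288
  -Y*Z**2 ↦ -1·1·4·36 = -144
  2*Z**3 ↦ 2·1·1·216 = 432
Sum: F(6, 4, 6) = (144) + (432) + (192) + (64) + (-288) + (-144) + (432) = 832.
Reducing mod 11: 832 ≡ 7 (mod 11).
Since F(a, b, c) ≡ 7 ≠ 0 (mod 11), P does NOT lie on the curve.


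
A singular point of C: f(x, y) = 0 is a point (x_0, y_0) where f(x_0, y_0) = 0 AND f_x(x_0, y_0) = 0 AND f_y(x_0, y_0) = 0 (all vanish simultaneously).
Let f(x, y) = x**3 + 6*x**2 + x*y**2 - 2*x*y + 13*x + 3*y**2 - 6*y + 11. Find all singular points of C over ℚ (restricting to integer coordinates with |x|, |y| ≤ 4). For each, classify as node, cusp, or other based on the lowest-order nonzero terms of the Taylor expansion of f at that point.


Singular points: {(-2, 1)}; classification: cusp.

Compute partial derivatives:
  f_x = 3*x**2 + 12*x + y**2 - 2*y + 13.
  f_y = 2*x*y - 2*x + 6*y - 6.
Scan x_0 ∈ {−4, ..., 4}. For each x_0, f_y(x_0, y) is a polynomial in y; find its integer roots y ∈ {−4, ..., 4}, then test f_x and f at those candidates.
  x = -4: f_y(-4, y) = 2 - 2*y; vanishes at y ∈ {1}. (-4, 1): f_x = 12 ≠ 0.
  x = -3: f_y(-3, y) = 0; vanishes at y ∈ {-4, -3, -2, -1, 0, 1, 2, 3, 4}. (-3, -4): f_x = 28 ≠ 0; (-3, -3): f_x = 19 ≠ 0; (-3, -2): f_x = 12 ≠ 0; (-3, -1): f_x = 7 ≠ 0; (-3, 0): f_x = 4 ≠ 0; (-3, 1): f_x = 3 ≠ 0; (-3, 2): f_x = 4 ≠ 0; (-3, 3): f_x = 7 ≠ 0; (-3, 4): f_x = 12 ≠ 0.
  x = -2: f_y(-2, y) = 2*y - 2; vanishes at y ∈ {1}. (-2, 1): f_x = 0, f = 0 — SINGULAR.
  x = -1: f_y(-1, y) = 4*y - 4; vanishes at y ∈ {1}. (-1, 1): f_x = 3 ≠ 0.
  x = 0: f_y(0, y) = 6*y - 6; vanishes at y ∈ {1}. (0, 1): f_x = 12 ≠ 0.
  x = 1: f_y(1, y) = 8*y - 8; vanishes at y ∈ {1}. (1, 1): f_x = 27 ≠ 0.
  x = 2: f_y(2, y) = 10*y - 10; vanishes at y ∈ {1}. (2, 1): f_x = 48 ≠ 0.
  x = 3: f_y(3, y) = 12*y - 12; vanishes at y ∈ {1}. (3, 1): f_x = 75 ≠ 0.
  x = 4: f_y(4, y) = 14*y - 14; vanishes at y ∈ {1}. (4, 1): f_x = 108 ≠ 0.
Only singular point on the grid: (-2, 1).
Classify: substitute x = -2 + u, y = 1 + v and expand: f = u**3 + u*v**2 + v**2.
No constant or linear terms (consistent with a singular point). Quadratic part: v**2. Cubic part: u**3 + u*v**2.
The quadratic part v**2 is a perfect square, so there is a single (double) tangent line v = 0, i.e. y = 1. Restricting the cubic part to that line (v = 0) leaves u**3 ≠ 0, so f is not divisible by v and the branch is v² ≈ -u**3 to lowest order — this is a cusp.
Classification: cusp.


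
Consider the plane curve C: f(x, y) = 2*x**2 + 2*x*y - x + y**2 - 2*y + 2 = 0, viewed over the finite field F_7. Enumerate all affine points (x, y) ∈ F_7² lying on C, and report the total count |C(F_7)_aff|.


Affine F_7-points: {(1, 2), (1, 5), (2, 6), (3, 4), (3, 6), (4, 4), (5, 1), (5, 5)}; count = 8.

For each of the 49 pairs (x, y) ∈ F_7², evaluate f(x, y) mod 7. Record the zeros.
  x = 0: [0↦2, 1↦1, 2↦2, 3↦5, 4↦3, 5↦3, 6↦5]  zeros at y ∈ ∅
  x = 1: [0↦3, 1↦4, 2↦0, 3↦5, 4↦5, 5↦0, 6↦4]  zeros at y ∈ {2, 5}
  x = 2: [0↦1, 1↦4, 2↦2, 3↦2, 4↦4, 5↦1, 6↦0]  zeros at y ∈ {6}
  x = 3: [0↦3, 1↦1, 2↦1, 3↦3, 4↦0, 5↦6, 6↦0]  zeros at y ∈ {4, 6}
  x = 4: [0↦2, 1↦2, 2↦4, 3↦1, 4↦0, 5↦1, 6↦4]  zeros at y ∈ {4}
  x = 5: [0↦5, 1↦0, 2↦4, 3↦3, 4↦4, 5↦0, 6↦5]  zeros at y ∈ {1, 5}
  x = 6: [0↦5, 1↦2, 2↦1, 3↦2, 4↦5, 5↦3, 6↦3]  zeros at y ∈ ∅
Collecting zeros: affine points = {(1, 2), (1, 5), (2, 6), (3, 4), (3, 6), (4, 4), (5, 1), (5, 5)}.
Total count |C(F_7)_aff| = 8.


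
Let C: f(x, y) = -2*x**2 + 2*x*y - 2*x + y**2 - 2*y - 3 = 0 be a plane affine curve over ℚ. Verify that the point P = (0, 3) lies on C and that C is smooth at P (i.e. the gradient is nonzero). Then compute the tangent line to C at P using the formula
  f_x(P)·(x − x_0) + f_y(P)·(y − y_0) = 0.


Tangent line at P: 4*x + 4*y - 12 = 0.

Step 1: f(0, 3) = 0, so P lies on C.
Step 2: partial derivatives
  f_x(x, y) = -4*x + 2*y - 2, f_y(x, y) = 2*x + 2*y - 2.
  f_x(P) = 4, f_y(P) = 4 (gradient nonzero, so P is smooth).
Step 3: tangent line at P: 4·(x − 0) + 4·(y − 3) = 0.
Expanding: 4*x + 4*y - 12 = 0.


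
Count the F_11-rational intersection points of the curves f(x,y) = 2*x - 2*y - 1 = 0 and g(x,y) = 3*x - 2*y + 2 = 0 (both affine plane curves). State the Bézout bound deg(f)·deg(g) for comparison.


Common zeros: {(8, 2)}; count = 1; Bézout bound = 1.

deg(f) = 1, deg(g) = 1, so Bézout bound = 1.
Scan x ∈ F_11. For each x, list the y ∈ F_11 with f(x, y) ≡ 0 and those with g(x, y) ≡ 0 (mod 11); the common zeros in that column are the intersection.
  x = 0: f ≡ 0 at y ∈ {5}; g ≡ 0 at y ∈ {1}; common: ∅.
  x = 1: f ≡ 0 at y ∈ {6}; g ≡ 0 at y ∈ {8}; common: ∅.
  x = 2: f ≡ 0 at y ∈ {7}; g ≡ 0 at y ∈ {4}; common: ∅.
  x = 3: f ≡ 0 at y ∈ {8}; g ≡ 0 at y ∈ {0}; common: ∅.
  x = 4: f ≡ 0 at y ∈ {9}; g ≡ 0 at y ∈ {7}; common: ∅.
  x = 5: f ≡ 0 at y ∈ {10}; g ≡ 0 at y ∈ {3}; common: ∅.
  x = 6: f ≡ 0 at y ∈ {0}; g ≡ 0 at y ∈ {10}; common: ∅.
  x = 7: f ≡ 0 at y ∈ {1}; g ≡ 0 at y ∈ {6}; common: ∅.
  x = 8: f ≡ 0 at y ∈ {2}; g ≡ 0 at y ∈ {2}; common: {2}.
  x = 9: f ≡ 0 at y ∈ {3}; g ≡ 0 at y ∈ {9}; common: ∅.
  x = 10: f ≡ 0 at y ∈ {4}; g ≡ 0 at y ∈ {5}; common: ∅.
Collecting: common zeros = {(8, 2)}, so the count is 1.
Comparison with the Bézout bound: 1 ≤ 1 = deg(f)·deg(g), as expected for curves with no common component (the bound is attained).


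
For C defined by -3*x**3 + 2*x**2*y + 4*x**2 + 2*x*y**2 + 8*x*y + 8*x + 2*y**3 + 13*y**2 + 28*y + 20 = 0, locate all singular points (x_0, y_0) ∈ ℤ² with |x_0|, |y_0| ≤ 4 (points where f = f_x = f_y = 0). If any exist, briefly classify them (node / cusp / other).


Singular points: {(0, -2)}; classification: cusp.

Compute partial derivatives:
  f_x = -9*x**2 + 4*x*y + 8*x + 2*y**2 + 8*y + 8.
  f_y = 2*x**2 + 4*x*y + 8*x + 6*y**2 + 26*y + 28.
Scan x_0 ∈ {−4, ..., 4}. For each x_0, f_y(x_0, y) is a polynomial in y; find its integer roots y ∈ {−4, ..., 4}, then test f_x and f at those candidates.
  x = -4: f_y(-4, y) = 6*y**2 + 10*y + 28; no integer root y with |y| ≤ 4.
  x = -3: f_y(-3, y) = 6*y**2 + 14*y + 22; no integer root y with |y| ≤ 4.
  x = -2: f_y(-2, y) = 6*y**2 + 18*y + 20; no integer root y with |y| ≤ 4.
  x = -1: f_y(-1, y) = 6*y**2 + 22*y + 22; no integer root y with |y| ≤ 4.
  x = 0: f_y(0, y) = 6*y**2 + 26*y + 28; vanishes at y ∈ {-2}. (0, -2): f_x = 0, f = 0 — SINGULAR.
  x = 1: f_y(1, y) = 6*y**2 + 30*y + 38; no integer root y with |y| ≤ 4.
  x = 2: f_y(2, y) = 6*y**2 + 34*y + 52; no integer root y with |y| ≤ 4.
  x = 3: f_y(3, y) = 6*y**2 + 38*y + 70; no integer root y with |y| ≤ 4.
  x = 4: f_y(4, y) = 6*y**2 + 42*y + 92; no integer root y with |y| ≤ 4.
Only singular point on the grid: (0, -2).
Classify: substitute x = 0 + u, y = -2 + v and expand: f = -3*u**3 + 2*u**2*v + 2*u*v**2 + 2*v**3 + v**2.
No constant or linear terms (consistent with a singular point). Quadratic part: v**2. Cubic part: -3*u**3 + 2*u**2*v + 2*u*v**2 + 2*v**3.
The quadratic part v**2 is a perfect square, so there is a single (double) tangent line v = 0, i.e. y = -2. Restricting the cubic part to that line (v = 0) leaves -3*u**3 ≠ 0, so f is not divisible by v and the branch is v² ≈ 3*u**3 to lowest order — this is a cusp.
Classification: cusp.


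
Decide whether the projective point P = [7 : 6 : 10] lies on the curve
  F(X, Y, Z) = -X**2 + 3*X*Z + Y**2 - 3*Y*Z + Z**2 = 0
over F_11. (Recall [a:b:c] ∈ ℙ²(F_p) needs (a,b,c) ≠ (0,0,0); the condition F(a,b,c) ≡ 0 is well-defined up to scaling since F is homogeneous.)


F(7,6,10) ≡ 7 (mod 11); P is NOT on the curve.

Evaluate F(7, 6, 10) term-by-term (mod 11).
  -X**2 ↦ -1·49·1·1 = -49
  3*X*Z ↦ 3·7·1·10 = 210
  Y**2 ↦ 1·1·36·1 = 36
  -3*Y*Z ↦ -3·1·6·10 = -180
  Z**2 ↦ 1·1·1·100 = 100
Sum: F(7, 6, 10) = (-49) + (210) + (36) + (-180) + (100) = 117.
Reducing mod 11: 117 ≡ 7 (mod 11).
Since F(a, b, c) ≡ 7 ≠ 0 (mod 11), P does NOT lie on the curve.


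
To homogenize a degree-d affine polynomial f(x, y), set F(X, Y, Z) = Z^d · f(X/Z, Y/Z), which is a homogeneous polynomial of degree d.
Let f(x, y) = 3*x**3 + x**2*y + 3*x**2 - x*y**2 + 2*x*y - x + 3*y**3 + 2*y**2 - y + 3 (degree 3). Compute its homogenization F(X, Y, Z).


F(X, Y, Z) = 3*X**3 + X**2*Y + 3*X**2*Z - X*Y**2 + 2*X*Y*Z - X*Z**2 + 3*Y**3 + 2*Y**2*Z - Y*Z**2 + 3*Z**3

deg(f) = 3.
Substitute x = X/Z, y = Y/Z into f, then multiply by Z^3.
  monomial 3·x^3·y^0 ↦ 3·X^3·Y^0·Z^0.
  monomial 1·x^2·y^1 ↦ 1·X^2·Y^1·Z^0.
  monomial 3·x^2·y^0 ↦ 3·X^2·Y^0·Z^1.
  monomial -1·x^1·y^2 ↦ -1·X^1·Y^2·Z^0.
  monomial 2·x^1·y^1 ↦ 2·X^1·Y^1·Z^1.
  monomial -1·x^1·y^0 ↦ -1·X^1·Y^0·Z^2.
  monomial 3·x^0·y^3 ↦ 3·X^0·Y^3·Z^0.
  monomial 2·x^0·y^2 ↦ 2·X^0·Y^2·Z^1.
  monomial -1·x^0·y^1 ↦ -1·X^0·Y^1·Z^2.
  monomial 3·x^0·y^0 ↦ 3·X^0·Y^0·Z^3.
Collecting: F(X, Y, Z) = 3*X**3 + X**2*Y + 3*X**2*Z - X*Y**2 + 2*X*Y*Z - X*Z**2 + 3*Y**3 + 2*Y**2*Z - Y*Z**2 + 3*Z**3.


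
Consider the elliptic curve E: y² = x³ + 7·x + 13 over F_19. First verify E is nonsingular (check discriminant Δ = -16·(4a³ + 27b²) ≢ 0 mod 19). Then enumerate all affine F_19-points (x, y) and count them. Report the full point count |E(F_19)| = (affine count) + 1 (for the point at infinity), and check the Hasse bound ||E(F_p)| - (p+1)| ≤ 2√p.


Affine points = {(2, 4), (2, 15), (3, 2), (3, 17), (6, 9), (6, 10), (7, 5), (7, 14), (8, 7), (8, 12), (9, 8), (9, 11), (10, 0), (12, 1), (12, 18), (14, 9), (14, 10), (15, 4), (15, 15), (18, 9), (18, 10)}; affine count = 21; |E(F_19)| = 22.

Discriminant check: Δ ∝ 4a³ + 27b² = 4·7³ + 27·13² = 4·343 + 27·169 ≡ 7 (mod 19). Nonzero ⇒ E is nonsingular.
For each x ∈ F_19, compute rhs = x³ + 7·x + 13 mod 19, then count y ∈ F_19 with y² ≡ rhs.
  x = 0: rhs = 13, matching y values: none (0 points).
  x = 1: rhs = 2, matching y values: none (0 points).
  x = 2: rhs = 16, matching y values: 4, 15 (2 points).
  x = 3: rhs = 4, matching y values: 2, 17 (2 points).
  x = 4: rhs = 10, matching y values: none (0 points).
  x = 5: rhs = 2, matching y values: none (0 points).
  x = 6: rhs = 5, matching y values: 9, 10 (2 points).
  x = 7: rhs = 6, matching y values: 5, 14 (2 points).
  x = 8: rhs = 11, matching y values: 7, 12 (2 points).
  x = 9: rhs = 7, matching y values: 8, 11 (2 points).
  x = 10: rhs = 0, matching y values: 0 (1 points).
  x = 11: rhs = 15, matching y values: none (0 points).
  x = 12: rhs = 1, matching y values: 1, 18 (2 points).
  x = 13: rhs = 2, matching y values: none (0 points).
  x = 14: rhs = 5, matching y values: 9, 10 (2 points).
  x = 15: rhs = 16, matching y values: 4, 15 (2 points).
  x = 16: rhs = 3, matching y values: none (0 points).
  x = 17: rhs = 10, matching y values: none (0 points).
  x = 18: rhs = 5, matching y values: 9, 10 (2 points).
Total affine count: 21.
Full point count |E(F_19)| = 21 + 1 = 22.
Hasse bound: |22 − (19+1)| = |2| = 2 ≤ 2√19 ≈ 8.7178 ✓.


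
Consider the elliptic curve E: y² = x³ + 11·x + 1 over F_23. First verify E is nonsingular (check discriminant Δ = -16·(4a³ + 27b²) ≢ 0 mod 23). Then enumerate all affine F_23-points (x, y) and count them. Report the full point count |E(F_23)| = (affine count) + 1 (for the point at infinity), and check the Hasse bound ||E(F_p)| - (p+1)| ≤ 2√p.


Affine points = {(0, 1), (0, 22), (1, 6), (1, 17), (2, 10), (2, 13), (8, 7), (8, 16), (9, 1), (9, 22), (11, 2), (11, 21), (13, 8), (13, 15), (14, 1), (14, 22), (16, 8), (16, 15), (17, 8), (17, 15), (19, 10), (19, 13), (22, 9), (22, 14)}; affine count = 24; |E(F_23)| = 25.

Discriminant check: Δ ∝ 4a³ + 27b² = 4·11³ + 27·1² = 4·1331 + 27·1 ≡ 15 (mod 23). Nonzero ⇒ E is nonsingular.
For each x ∈ F_23, compute rhs = x³ + 11·x + 1 mod 23, then count y ∈ F_23 with y² ≡ rhs.
  x = 0: rhs = 1, matching y values: 1, 22 (2 points).
  x = 1: rhs = 13, matching y values: 6, 17 (2 points).
  x = 2: rhs = 8, matching y values: 10, 13 (2 points).
  x = 3: rhs = 15, matching y values: none (0 points).
  x = 4: rhs = 17, matching y values: none (0 points).
  x = 5: rhs = 20, matching y values: none (0 points).
  x = 6: rhs = 7, matching y values: none (0 points).
  x = 7: rhs = 7, matching y values: none (0 points).
  x = 8: rhs = 3, matching y values: 7, 16 (2 points).
  x = 9: rhs = 1, matching y values: 1, 22 (2 points).
  x = 10: rhs = 7, matching y values: none (0 points).
  x = 11: rhs = 4, matching y values: 2, 21 (2 points).
  x = 12: rhs = 21, matching y values: none (0 points).
  x = 13: rhs = 18, matching y values: 8, 15 (2 points).
  x = 14: rhs = 1, matching y values: 1, 22 (2 points).
  x = 15: rhs = 22, matching y values: none (0 points).
  x = 16: rhs = 18, matching y values: 8, 15 (2 points).
  x = 17: rhs = 18, matching y values: 8, 15 (2 points).
  x = 18: rhs = 5, matching y values: none (0 points).
  x = 19: rhs = 8, matching y values: 10, 13 (2 points).
  x = 20: rhs = 10, matching y values: none (0 points).
  x = 21: rhs = 17, matching y values: none (0 points).
  x = 22: rhs = 12, matching y values: 9, 14 (2 points).
Total affine count: 24.
Full point count |E(F_23)| = 24 + 1 = 25.
Hasse bound: |25 − (23+1)| = |1| = 1 ≤ 2√23 ≈ 9.5917 ✓.


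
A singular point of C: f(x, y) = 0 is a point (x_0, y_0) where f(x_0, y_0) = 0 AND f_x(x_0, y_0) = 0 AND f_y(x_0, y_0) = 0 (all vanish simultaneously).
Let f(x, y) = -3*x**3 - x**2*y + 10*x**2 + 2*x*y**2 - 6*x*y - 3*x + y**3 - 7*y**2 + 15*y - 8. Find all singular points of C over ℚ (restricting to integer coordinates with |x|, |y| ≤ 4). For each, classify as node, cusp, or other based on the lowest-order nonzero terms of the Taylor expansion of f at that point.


Singular points: {(1, 2)}; classification: node.

Compute partial derivatives:
  f_x = -9*x**2 - 2*x*y + 20*x + 2*y**2 - 6*y - 3.
  f_y = -x**2 + 4*x*y - 6*x + 3*y**2 - 14*y + 15.
Scan x_0 ∈ {−4, ..., 4}. For each x_0, f_y(x_0, y) is a polynomial in y; find its integer roots y ∈ {−4, ..., 4}, then test f_x and f at those candidates.
  x = -4: f_y(-4, y) = 3*y**2 - 30*y + 23; no integer root y with |y| ≤ 4.
  x = -3: f_y(-3, y) = 3*y**2 - 26*y + 24; no integer root y with |y| ≤ 4.
  x = -2: f_y(-2, y) = 3*y**2 - 22*y + 23; no integer root y with |y| ≤ 4.
  x = -1: f_y(-1, y) = 3*y**2 - 18*y + 20; no integer root y with |y| ≤ 4.
  x = 0: f_y(0, y) = 3*y**2 - 14*y + 15; vanishes at y ∈ {3}. (0, 3): f_x = -3 ≠ 0.
  x = 1: f_y(1, y) = 3*y**2 - 10*y + 8; vanishes at y ∈ {2}. (1, 2): f_x = 0, f = 0 — SINGULAR.
  x = 2: f_y(2, y) = 3*y**2 - 6*y - 1; no integer root y with |y| ≤ 4.
  x = 3: f_y(3, y) = 3*y**2 - 2*y - 12; no integer root y with |y| ≤ 4.
  x = 4: f_y(4, y) = 3*y**2 + 2*y - 25; no integer root y with |y| ≤ 4.
Only singular point on the grid: (1, 2).
Classify: substitute x = 1 + u, y = 2 + v and expand: f = -3*u**3 - u**2*v - u**2 + 2*u*v**2 + v**3 + v**2.
No constant or linear terms (consistent with a singular point). Quadratic part: -u**2 + v**2. Cubic part: -3*u**3 - u**2*v + 2*u*v**2 + v**3.
The quadratic part v**2 - u**2 = (v − u)(v + u) splits into two distinct linear factors, so there are two distinct tangent lines y − 2 = ±(x − 1) — this is a node (ordinary double point).
Classification: node.


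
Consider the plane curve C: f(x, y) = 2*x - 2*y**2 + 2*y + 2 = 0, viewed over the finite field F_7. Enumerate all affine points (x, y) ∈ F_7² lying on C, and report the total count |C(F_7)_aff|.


Affine F_7-points: {(1, 2), (1, 6), (4, 4), (5, 3), (5, 5), (6, 0), (6, 1)}; count = 7.

For each of the 49 pairs (x, y) ∈ F_7², evaluate f(x, y) mod 7. Record the zeros.
  x = 0: [0↦2, 1↦2, 2↦5, 3↦4, 4↦6, 5↦4, 6↦5]  zeros at y ∈ ∅
  x = 1: [0↦4, 1↦4, 2↦0, 3↦6, 4↦1, 5↦6, 6↦0]  zeros at y ∈ {2, 6}
  x = 2: [0↦6, 1↦6, 2↦2, 3↦1, 4↦3, 5↦1, 6↦2]  zeros at y ∈ ∅
  x = 3: [0↦1, 1↦1, 2↦4, 3↦3, 4↦5, 5↦3, 6↦4]  zeros at y ∈ ∅
  x = 4: [0↦3, 1↦3, 2↦6, 3↦5, 4↦0, 5↦5, 6↦6]  zeros at y ∈ {4}
  x = 5: [0↦5, 1↦5, 2↦1, 3↦0, 4↦2, 5↦0, 6↦1]  zeros at y ∈ {3, 5}
  x = 6: [0↦0, 1↦0, 2↦3, 3↦2, 4↦4, 5↦2, 6↦3]  zeros at y ∈ {0, 1}
Collecting zeros: affine points = {(1, 2), (1, 6), (4, 4), (5, 3), (5, 5), (6, 0), (6, 1)}.
Total count |C(F_7)_aff| = 7.


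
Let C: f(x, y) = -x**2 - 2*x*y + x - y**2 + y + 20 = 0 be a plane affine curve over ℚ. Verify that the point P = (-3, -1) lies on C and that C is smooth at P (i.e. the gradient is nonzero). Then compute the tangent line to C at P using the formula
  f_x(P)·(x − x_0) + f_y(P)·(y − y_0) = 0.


Tangent line at P: 9*x + 9*y + 36 = 0.

Step 1: f(-3, -1) = 0, so P lies on C.
Step 2: partial derivatives
  f_x(x, y) = -2*x - 2*y + 1, f_y(x, y) = -2*x - 2*y + 1.
  f_x(P) = 9, f_y(P) = 9 (gradient nonzero, so P is smooth).
Step 3: tangent line at P: 9·(x − -3) + 9·(y − -1) = 0.
Expanding: 9*x + 9*y + 36 = 0.


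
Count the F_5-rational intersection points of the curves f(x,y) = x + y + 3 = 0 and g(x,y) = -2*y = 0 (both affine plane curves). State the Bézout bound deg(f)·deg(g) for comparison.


Common zeros: {(2, 0)}; count = 1; Bézout bound = 1.

deg(f) = 1, deg(g) = 1, so Bézout bound = 1.
Scan x ∈ F_5. For each x, list the y ∈ F_5 with f(x, y) ≡ 0 and those with g(x, y) ≡ 0 (mod 5); the common zeros in that column are the intersection.
  x = 0: f ≡ 0 at y ∈ {2}; g ≡ 0 at y ∈ {0}; common: ∅.
  x = 1: f ≡ 0 at y ∈ {1}; g ≡ 0 at y ∈ {0}; common: ∅.
  x = 2: f ≡ 0 at y ∈ {0}; g ≡ 0 at y ∈ {0}; common: {0}.
  x = 3: f ≡ 0 at y ∈ {4}; g ≡ 0 at y ∈ {0}; common: ∅.
  x = 4: f ≡ 0 at y ∈ {3}; g ≡ 0 at y ∈ {0}; common: ∅.
Collecting: common zeros = {(2, 0)}, so the count is 1.
Comparison with the Bézout bound: 1 ≤ 1 = deg(f)·deg(g), as expected for curves with no common component (the bound is attained).


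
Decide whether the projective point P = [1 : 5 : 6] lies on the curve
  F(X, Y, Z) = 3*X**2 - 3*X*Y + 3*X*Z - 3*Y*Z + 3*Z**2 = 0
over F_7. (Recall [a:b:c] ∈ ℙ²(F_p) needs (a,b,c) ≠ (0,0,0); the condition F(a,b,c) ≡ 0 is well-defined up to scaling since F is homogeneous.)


F(1,5,6) ≡ 3 (mod 7); P is NOT on the curve.

Evaluate F(1, 5, 6) term-by-term (mod 7).
  3*X**2 ↦ 3·1·1·1 = 3
  -3*X*Y ↦ -3·1·5·1 = -15
  3*X*Z ↦ 3·1·1·6 = 18
  -3*Y*Z ↦ -3·1·5·6 = -90
  3*Z**2 ↦ 3·1·1·36 = 108
Sum: F(1, 5, 6) = (3) + (-15) + (18) + (-90) + (108) = 24.
Reducing mod 7: 24 ≡ 3 (mod 7).
Since F(a, b, c) ≡ 3 ≠ 0 (mod 7), P does NOT lie on the curve.


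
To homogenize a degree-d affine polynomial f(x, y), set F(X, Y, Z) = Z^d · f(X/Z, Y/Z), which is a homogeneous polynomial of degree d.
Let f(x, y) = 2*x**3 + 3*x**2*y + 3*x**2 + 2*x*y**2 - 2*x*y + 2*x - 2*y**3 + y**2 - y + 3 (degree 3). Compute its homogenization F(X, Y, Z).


F(X, Y, Z) = 2*X**3 + 3*X**2*Y + 3*X**2*Z + 2*X*Y**2 - 2*X*Y*Z + 2*X*Z**2 - 2*Y**3 + Y**2*Z - Y*Z**2 + 3*Z**3

deg(f) = 3.
Substitute x = X/Z, y = Y/Z into f, then multiply by Z^3.
  monomial 2·x^3·y^0 ↦ 2·X^3·Y^0·Z^0.
  monomial 3·x^2·y^1 ↦ 3·X^2·Y^1·Z^0.
  monomial 3·x^2·y^0 ↦ 3·X^2·Y^0·Z^1.
  monomial 2·x^1·y^2 ↦ 2·X^1·Y^2·Z^0.
  monomial -2·x^1·y^1 ↦ -2·X^1·Y^1·Z^1.
  monomial 2·x^1·y^0 ↦ 2·X^1·Y^0·Z^2.
  monomial -2·x^0·y^3 ↦ -2·X^0·Y^3·Z^0.
  monomial 1·x^0·y^2 ↦ 1·X^0·Y^2·Z^1.
  monomial -1·x^0·y^1 ↦ -1·X^0·Y^1·Z^2.
  monomial 3·x^0·y^0 ↦ 3·X^0·Y^0·Z^3.
Collecting: F(X, Y, Z) = 2*X**3 + 3*X**2*Y + 3*X**2*Z + 2*X*Y**2 - 2*X*Y*Z + 2*X*Z**2 - 2*Y**3 + Y**2*Z - Y*Z**2 + 3*Z**3.


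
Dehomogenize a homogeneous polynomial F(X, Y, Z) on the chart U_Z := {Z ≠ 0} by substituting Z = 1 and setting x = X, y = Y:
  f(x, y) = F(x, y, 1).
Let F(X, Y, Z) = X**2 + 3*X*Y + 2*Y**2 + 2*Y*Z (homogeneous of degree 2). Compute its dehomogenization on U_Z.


f(x, y) = x**2 + 3*x*y + 2*y**2 + 2*y

On U_Z we set Z = 1. Each monomial c·X^i·Y^j·Z^k in F becomes c·x^i·y^j·1^k = c·x^i·y^j.
Substituting Z = 1: F(X, Y, 1) = x**2 + 3*x*y + 2*y**2 + 2*y.
Note: deg(f) ≤ deg(F) = 2; strict inequality happens when F is divisible by Z (lost terms).


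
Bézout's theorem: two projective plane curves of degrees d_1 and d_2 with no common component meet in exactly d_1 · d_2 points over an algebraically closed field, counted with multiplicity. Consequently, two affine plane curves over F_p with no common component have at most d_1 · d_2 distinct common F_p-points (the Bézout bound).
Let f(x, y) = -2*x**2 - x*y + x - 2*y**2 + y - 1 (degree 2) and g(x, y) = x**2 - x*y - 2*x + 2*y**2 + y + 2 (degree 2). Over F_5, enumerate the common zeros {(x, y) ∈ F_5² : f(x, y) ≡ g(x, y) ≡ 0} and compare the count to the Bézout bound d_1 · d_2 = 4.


Common zeros: {(3, 1)}; count = 1; Bézout bound = 4.

deg(f) = 2, deg(g) = 2, so Bézout bound = 4.
Scan x ∈ F_5. For each x, list the y ∈ F_5 with f(x, y) ≡ 0 and those with g(x, y) ≡ 0 (mod 5); the common zeros in that column are the intersection.
  x = 0: f ≡ 0 at y ∈ ∅; g ≡ 0 at y ∈ {1}; common: ∅.
  x = 1: f ≡ 0 at y ∈ {2, 3}; g ≡ 0 at y ∈ ∅; common: ∅.
  x = 2: f ≡ 0 at y ∈ {1}; g ≡ 0 at y ∈ {4}; common: ∅.
  x = 3: f ≡ 0 at y ∈ {1, 3}; g ≡ 0 at y ∈ {0, 1}; common: {1}.
  x = 4: f ≡ 0 at y ∈ ∅; g ≡ 0 at y ∈ {0, 4}; common: ∅.
Collecting: common zeros = {(3, 1)}, so the count is 1.
Comparison with the Bézout bound: 1 ≤ 4 = deg(f)·deg(g), as expected for curves with no common component (the affine F_5-count falls short of the bound because intersections may lie at infinity, over extension fields, or carry multiplicity).


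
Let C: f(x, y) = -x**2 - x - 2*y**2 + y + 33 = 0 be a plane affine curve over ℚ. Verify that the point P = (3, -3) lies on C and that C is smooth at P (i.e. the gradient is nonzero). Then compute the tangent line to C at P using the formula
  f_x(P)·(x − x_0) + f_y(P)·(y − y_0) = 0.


Tangent line at P: -7*x + 13*y + 60 = 0.

Step 1: f(3, -3) = 0, so P lies on C.
Step 2: partial derivatives
  f_x(x, y) = -2*x - 1, f_y(x, y) = 1 - 4*y.
  f_x(P) = -7, f_y(P) = 13 (gradient nonzero, so P is smooth).
Step 3: tangent line at P: -7·(x − 3) + 13·(y − -3) = 0.
Expanding: -7*x + 13*y + 60 = 0.


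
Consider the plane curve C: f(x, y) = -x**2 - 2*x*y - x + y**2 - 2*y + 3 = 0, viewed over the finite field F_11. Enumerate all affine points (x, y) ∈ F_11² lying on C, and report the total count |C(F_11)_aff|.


Affine F_11-points: {(0, 4), (0, 9), (1, 7), (1, 8), (2, 2), (2, 4), (3, 9), (3, 10), (4, 2), (4, 8), (6, 7), (9, 10)}; count = 12.

For each of the 121 pairs (x, y) ∈ F_11², evaluate f(x, y) mod 11. Record the zeros.
  x = 0: [0↦3, 1↦2, 2↦3, 3↦6, 4↦0, 5↦7, 6↦5, 7↦5, 8↦7, 9↦0, 10↦6]  zeros at y ∈ {4, 9}
  x = 1: [0↦1, 1↦9, 2↦8, 3↦9, 4↦1, 5↦6, 6↦2, 7↦0, 8↦0, 9↦2, 10↦6]  zeros at y ∈ {7, 8}
  x = 2: [0↦8, 1↦3, 2↦0, 3↦10, 4↦0, 5↦3, 6↦8, 7↦4, 8↦2, 9↦2, 10↦4]  zeros at y ∈ {2, 4}
  x = 3: [0↦2, 1↦6, 2↦1, 3↦9, 4↦8, 5↦9, 6↦1, 7↦6, 8↦2, 9↦0, 10↦0]  zeros at y ∈ {9, 10}
  x = 4: [0↦5, 1↦7, 2↦0, 3↦6, 4↦3, 5↦2, 6↦3, 7↦6, 8↦0, 9↦7, 10↦5]  zeros at y ∈ {2, 8}
  x = 5: [0↦6, 1↦6, 2↦8, 3↦1, 4↦7, 5↦4, 6↦3, 7↦4, 8↦7, 9↦1, 10↦8]  zeros at y ∈ ∅
  x = 6: [0↦5, 1↦3, 2↦3, 3↦5, 4↦9, 5↦4, 6↦1, 7↦0, 8↦1, 9↦4, 10↦9]  zeros at y ∈ {7}
  x = 7: [0↦2, 1↦9, 2↦7, 3↦7, 4↦9, 5↦2, 6↦8, 7↦5, 8↦4, 9↦5, 10↦8]  zeros at y ∈ ∅
  x = 8: [0↦8, 1↦2, 2↦9, 3↦7, 4↦7, 5↦9, 6↦2, 7↦8, 8↦5, 9↦4, 10↦5]  zeros at y ∈ ∅
  x = 9: [0↦1, 1↦4, 2↦9, 3↦5, 4↦3, 5↦3, 6↦5, 7↦9, 8↦4, 9↦1, 10↦0]  zeros at y ∈ {10}
  x = 10: [0↦3, 1↦4, 2↦7, 3↦1, 4↦8, 5↦6, 6↦6, 7↦8, 8↦1, 9↦7, 10↦4]  zeros at y ∈ ∅
Collecting zeros: affine points = {(0, 4), (0, 9), (1, 7), (1, 8), (2, 2), (2, 4), (3, 9), (3, 10), (4, 2), (4, 8), (6, 7), (9, 10)}.
Total count |C(F_11)_aff| = 12.


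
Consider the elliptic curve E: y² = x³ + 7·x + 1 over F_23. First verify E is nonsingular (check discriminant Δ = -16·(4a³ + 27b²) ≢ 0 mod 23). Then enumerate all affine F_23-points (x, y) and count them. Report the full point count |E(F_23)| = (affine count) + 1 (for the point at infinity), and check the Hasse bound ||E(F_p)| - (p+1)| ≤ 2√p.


Affine points = {(0, 1), (0, 22), (1, 3), (1, 20), (2, 0), (3, 7), (3, 16), (4, 1), (4, 22), (5, 0), (6, 11), (6, 12), (7, 5), (7, 18), (10, 6), (10, 17), (11, 11), (11, 12), (13, 9), (13, 14), (15, 10), (15, 13), (16, 0), (18, 5), (18, 18), (19, 1), (19, 22), (21, 5), (21, 18), (22, 4), (22, 19)}; affine count = 31; |E(F_23)| = 32.

Discriminant check: Δ ∝ 4a³ + 27b² = 4·7³ + 27·1² = 4·343 + 27·1 ≡ 19 (mod 23). Nonzero ⇒ E is nonsingular.
For each x ∈ F_23, compute rhs = x³ + 7·x + 1 mod 23, then count y ∈ F_23 with y² ≡ rhs.
  x = 0: rhs = 1, matching y values: 1, 22 (2 points).
  x = 1: rhs = 9, matching y values: 3, 20 (2 points).
  x = 2: rhs = 0, matching y values: 0 (1 points).
  x = 3: rhs = 3, matching y values: 7, 16 (2 points).
  x = 4: rhs = 1, matching y values: 1, 22 (2 points).
  x = 5: rhs = 0, matching y values: 0 (1 points).
  x = 6: rhs = 6, matching y values: 11, 12 (2 points).
  x = 7: rhs = 2, matching y values: 5, 18 (2 points).
  x = 8: rhs = 17, matching y values: none (0 points).
  x = 9: rhs = 11, matching y values: none (0 points).
  x = 10: rhs = 13, matching y values: 6, 17 (2 points).
  x = 11: rhs = 6, matching y values: 11, 12 (2 points).
  x = 12: rhs = 19, matching y values: none (0 points).
  x = 13: rhs = 12, matching y values: 9, 14 (2 points).
  x = 14: rhs = 14, matching y values: none (0 points).
  x = 15: rhs = 8, matching y values: 10, 13 (2 points).
  x = 16: rhs = 0, matching y values: 0 (1 points).
  x = 17: rhs = 19, matching y values: none (0 points).
  x = 18: rhs = 2, matching y values: 5, 18 (2 points).
  x = 19: rhs = 1, matching y values: 1, 22 (2 points).
  x = 20: rhs = 22, matching y values: none (0 points).
  x = 21: rhs = 2, matching y values: 5, 18 (2 points).
  x = 22: rhs = 16, matching y values: 4, 19 (2 points).
Total affine count: 31.
Full point count |E(F_23)| = 31 + 1 = 32.
Hasse bound: |32 − (23+1)| = |8| = 8 ≤ 2√23 ≈ 9.5917 ✓.


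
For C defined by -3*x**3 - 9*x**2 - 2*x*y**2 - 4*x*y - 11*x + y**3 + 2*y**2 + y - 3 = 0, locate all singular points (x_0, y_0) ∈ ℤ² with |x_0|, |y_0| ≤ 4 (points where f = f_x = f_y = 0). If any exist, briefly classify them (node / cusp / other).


Singular points: {(-1, -1)}; classification: cusp.

Compute partial derivatives:
  f_x = -9*x**2 - 18*x - 2*y**2 - 4*y - 11.
  f_y = -4*x*y - 4*x + 3*y**2 + 4*y + 1.
Scan x_0 ∈ {−4, ..., 4}. For each x_0, f_y(x_0, y) is a polynomial in y; find its integer roots y ∈ {−4, ..., 4}, then test f_x and f at those candidates.
  x = -4: f_y(-4, y) = 3*y**2 + 20*y + 17; vanishes at y ∈ {-1}. (-4, -1): f_x = -81 ≠ 0.
  x = -3: f_y(-3, y) = 3*y**2 + 16*y + 13; vanishes at y ∈ {-1}. (-3, -1): f_x = -36 ≠ 0.
  x = -2: f_y(-2, y) = 3*y**2 + 12*y + 9; vanishes at y ∈ {-3, -1}. (-2, -3): f_x = -17 ≠ 0; (-2, -1): f_x = -9 ≠ 0.
  x = -1: f_y(-1, y) = 3*y**2 + 8*y + 5; vanishes at y ∈ {-1}. (-1, -1): f_x = 0, f = 0 — SINGULAR.
  x = 0: f_y(0, y) = 3*y**2 + 4*y + 1; vanishes at y ∈ {-1}. (0, -1): f_x = -9 ≠ 0.
  x = 1: f_y(1, y) = 3*y**2 - 3; vanishes at y ∈ {-1, 1}. (1, -1): f_x = -36 ≠ 0; (1, 1): f_x = -44 ≠ 0.
  x = 2: f_y(2, y) = 3*y**2 - 4*y - 7; vanishes at y ∈ {-1}. (2, -1): f_x = -81 ≠ 0.
  x = 3: f_y(3, y) = 3*y**2 - 8*y - 11; vanishes at y ∈ {-1}. (3, -1): f_x = -144 ≠ 0.
  x = 4: f_y(4, y) = 3*y**2 - 12*y - 15; vanishes at y ∈ {-1}. (4, -1): f_x = -225 ≠ 0.
Only singular point on the grid: (-1, -1).
Classify: substitute x = -1 + u, y = -1 + v and expand: f = -3*u**3 - 2*u*v**2 + v**3 + v**2.
No constant or linear terms (consistent with a singular point). Quadratic part: v**2. Cubic part: -3*u**3 - 2*u*v**2 + v**3.
The quadratic part v**2 is a perfect square, so there is a single (double) tangent line v = 0, i.e. y = -1. Restricting the cubic part to that line (v = 0) leaves -3*u**3 ≠ 0, so f is not divisible by v and the branch is v² ≈ 3*u**3 to lowest order — this is a cusp.
Classification: cusp.


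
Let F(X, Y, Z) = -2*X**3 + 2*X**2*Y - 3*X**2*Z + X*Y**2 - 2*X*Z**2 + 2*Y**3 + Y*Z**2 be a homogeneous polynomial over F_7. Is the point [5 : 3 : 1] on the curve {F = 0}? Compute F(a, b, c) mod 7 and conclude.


F(5,3,1) ≡ 1 (mod 7); P is NOT on the curve.

Evaluate F(5, 3, 1) term-by-term (mod 7).
  -2*X**3 ↦ -2·125·1·1 = -250
  2*X**2*Y ↦ 2·25·3·1 = 150
  -3*X**2*Z ↦ -3·25·1·1 = -75
  X*Y**2 ↦ 1·5·9·1 = 45
  -2*X*Z**2 ↦ -2·5·1·1 = -10
  2*Y**3 ↦ 2·1·27·1 = 54
  Y*Z**2 ↦ 1·1·3·1 = 3
Sum: F(5, 3, 1) = (-250) + (150) + (-75) + (45) + (-10) + (54) + (3) = -83.
Reducing mod 7: -83 ≡ 1 (mod 7).
Since F(a, b, c) ≡ 1 ≠ 0 (mod 7), P does NOT lie on the curve.


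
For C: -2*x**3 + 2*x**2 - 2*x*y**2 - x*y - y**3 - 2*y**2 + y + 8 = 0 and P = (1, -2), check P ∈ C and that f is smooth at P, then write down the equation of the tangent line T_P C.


Tangent line at P: -8*x + 4*y + 16 = 0.

Step 1: f(1, -2) = 0, so P lies on C.
Step 2: partial derivatives
  f_x(x, y) = -6*x**2 + 4*x - 2*y**2 - y, f_y(x, y) = -4*x*y - x - 3*y**2 - 4*y + 1.
  f_x(P) = -8, f_y(P) = 4 (gradient nonzero, so P is smooth).
Step 3: tangent line at P: -8·(x − 1) + 4·(y − -2) = 0.
Expanding: -8*x + 4*y + 16 = 0.


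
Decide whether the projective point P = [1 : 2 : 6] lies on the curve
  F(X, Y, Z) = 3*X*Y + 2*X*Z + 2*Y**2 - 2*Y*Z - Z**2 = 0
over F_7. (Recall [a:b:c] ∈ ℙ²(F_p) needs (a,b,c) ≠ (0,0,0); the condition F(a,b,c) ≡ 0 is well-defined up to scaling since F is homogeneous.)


F(1,2,6) ≡ 1 (mod 7); P is NOT on the curve.

Evaluate F(1, 2, 6) term-by-term (mod 7).
  3*X*Y ↦ 3·1·2·1 = 6
  2*X*Z ↦ 2·1·1·6 = 12
  2*Y**2 ↦ 2·1·4·1 = 8
  -2*Y*Z ↦ -2·1·2·6 = -24
  -Z**2 ↦ -1·1·1·36 = -36
Sum: F(1, 2, 6) = (6) + (12) + (8) + (-24) + (-36) = -34.
Reducing mod 7: -34 ≡ 1 (mod 7).
Since F(a, b, c) ≡ 1 ≠ 0 (mod 7), P does NOT lie on the curve.
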